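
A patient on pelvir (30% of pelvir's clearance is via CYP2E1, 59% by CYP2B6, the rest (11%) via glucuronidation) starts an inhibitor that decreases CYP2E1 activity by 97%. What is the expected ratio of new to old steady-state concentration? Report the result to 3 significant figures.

The CYP2E1 pathway (30% of clearance) drops to 0.03× activity: 0.3 × 0.03 = 0.009.
CYP2B6 (59%) and the residual 11% are unaffected.
CL_new/CL_old = 0.009 + 0.59 + 0.11 = 0.709.
Since steady-state concentration ∝ 1/CL, the ratio is 1 / 0.709 = 1.41.

1.41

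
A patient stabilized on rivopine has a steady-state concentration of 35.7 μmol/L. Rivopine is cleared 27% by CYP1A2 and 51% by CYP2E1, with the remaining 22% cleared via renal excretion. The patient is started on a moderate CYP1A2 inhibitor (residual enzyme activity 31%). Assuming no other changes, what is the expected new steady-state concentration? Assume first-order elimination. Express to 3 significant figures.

43.9 μmol/L

CYP1A2: 0.27 × 0.31 = 0.0837
CYP2E1: 0.51 (unchanged)
Other: 0.22 (unchanged)
Relative clearance = 0.0837 + 0.51 + 0.22 = 0.8137.
Steady-state concentration ∝ 1/CL, so new value = 35.7 / 0.8137 = 43.9 μmol/L.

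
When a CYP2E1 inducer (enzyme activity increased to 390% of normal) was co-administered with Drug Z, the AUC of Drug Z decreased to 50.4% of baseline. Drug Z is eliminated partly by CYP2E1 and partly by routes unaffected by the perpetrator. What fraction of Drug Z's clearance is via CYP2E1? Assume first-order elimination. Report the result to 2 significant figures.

0.34

CL'/CL = 1 / 0.504 = 1.984
3.9·fm + (1 − fm) = 1.984
fm = (1.984 − 1) / (3.9 − 1) = 0.34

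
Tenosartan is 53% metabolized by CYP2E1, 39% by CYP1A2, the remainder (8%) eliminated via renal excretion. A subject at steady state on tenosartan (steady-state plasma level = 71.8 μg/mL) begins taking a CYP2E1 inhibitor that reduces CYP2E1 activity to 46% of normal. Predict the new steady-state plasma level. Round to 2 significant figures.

1.0 × 10² μg/mL

CYP2E1: 0.53 × 0.46 = 0.2438
CYP1A2: 0.39 (unchanged)
Other: 0.08 (unchanged)
New clearance relative to baseline: 0.2438 + 0.39 + 0.08 = 0.7138.
Steady-state plasma level ∝ 1/CL, so new value = 71.8 / 0.7138 = 1.0 × 10² μg/mL.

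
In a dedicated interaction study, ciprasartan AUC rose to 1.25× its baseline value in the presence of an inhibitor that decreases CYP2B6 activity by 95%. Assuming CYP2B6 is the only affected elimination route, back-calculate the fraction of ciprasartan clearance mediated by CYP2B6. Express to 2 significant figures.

0.21

Call the CYP2B6 fraction fm. After the interaction, CL_new/CL_old = fm × 0.05 + (1 − fm).
AUC ratio = 1 / (new CL fraction), so new CL fraction = 1 / 1.25 = 0.8.
fm × 0.05 + 1 − fm = 0.8  ⇒  fm × (0.05 − 1) = −0.2  ⇒  fm = 0.21.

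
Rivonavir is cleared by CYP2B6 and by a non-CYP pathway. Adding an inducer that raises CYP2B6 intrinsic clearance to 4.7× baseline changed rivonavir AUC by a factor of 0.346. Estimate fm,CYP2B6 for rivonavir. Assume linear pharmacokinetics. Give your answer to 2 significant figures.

Write x for the fraction cleared via CYP2B6. The observed AUC change means clearance rose to 1/0.346 = 2.89 of baseline.
Setting x·4.7 + (1 − x) = 2.89 and solving: x = (2.89 − 1)/(4.7 − 1) = 0.51.

0.51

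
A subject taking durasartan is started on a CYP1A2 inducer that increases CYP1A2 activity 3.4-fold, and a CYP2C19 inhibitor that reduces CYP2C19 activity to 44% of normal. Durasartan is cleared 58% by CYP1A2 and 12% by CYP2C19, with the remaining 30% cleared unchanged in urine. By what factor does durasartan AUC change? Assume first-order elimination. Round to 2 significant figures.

The CYP1A2 pathway (58% of clearance) is boosted to 3.4× activity: 0.58 × 3.4 = 1.972.
The CYP2C19 pathway (12% of clearance) is reduced to 0.44× activity: 0.12 × 0.44 = 0.0528.
The remaining 30% of clearance is unaffected.
Relative clearance = 1.972 + 0.0528 + 0.3 = 2.3248.
AUC ∝ 1/CL: fold-change = 1 / 2.3248 = 0.43.

0.43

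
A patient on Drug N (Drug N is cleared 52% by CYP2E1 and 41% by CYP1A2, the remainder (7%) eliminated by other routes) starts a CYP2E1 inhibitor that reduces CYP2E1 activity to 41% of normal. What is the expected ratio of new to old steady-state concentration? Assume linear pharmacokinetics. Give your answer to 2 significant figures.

1.4

CYP2E1: 0.52 × 0.41 = 0.2132
CYP1A2: 0.41 (unchanged)
Other: 0.07 (unchanged)
New clearance relative to baseline: 0.2132 + 0.41 + 0.07 = 0.6932.
Steady-state concentration is inversely proportional to clearance, so the fold-change is 1 / 0.6932 = 1.4.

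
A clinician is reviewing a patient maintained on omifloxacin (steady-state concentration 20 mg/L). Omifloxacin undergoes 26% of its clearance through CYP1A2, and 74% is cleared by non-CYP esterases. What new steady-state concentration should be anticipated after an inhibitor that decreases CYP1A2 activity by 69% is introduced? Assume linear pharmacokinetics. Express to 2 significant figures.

CYP1A2: 0.26 × 0.31 = 0.0806
Other: 0.74 (unchanged)
New clearance relative to baseline: 0.0806 + 0.74 = 0.8206.
With dosing unchanged, steady-state concentration scales as 1/CL: 20 / 0.8206 = 24 mg/L.

24 mg/L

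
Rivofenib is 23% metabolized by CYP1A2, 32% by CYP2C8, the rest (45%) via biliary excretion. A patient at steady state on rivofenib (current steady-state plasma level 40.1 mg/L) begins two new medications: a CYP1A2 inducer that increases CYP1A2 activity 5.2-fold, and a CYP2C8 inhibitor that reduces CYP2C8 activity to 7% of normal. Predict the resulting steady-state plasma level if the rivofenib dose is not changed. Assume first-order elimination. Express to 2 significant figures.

24 mg/L

The CYP1A2 pathway (23% of clearance) rises to 5.2× activity: 0.23 × 5.2 = 1.196.
The CYP2C8 pathway (32% of clearance) falls to 0.07× activity: 0.32 × 0.07 = 0.0224.
Non-CYP routes (45%) are unchanged.
New clearance relative to baseline: 1.196 + 0.0224 + 0.45 = 1.6684.
New steady-state plasma level = 40.1 / 1.6684 = 24 mg/L (concentration scales inversely with clearance).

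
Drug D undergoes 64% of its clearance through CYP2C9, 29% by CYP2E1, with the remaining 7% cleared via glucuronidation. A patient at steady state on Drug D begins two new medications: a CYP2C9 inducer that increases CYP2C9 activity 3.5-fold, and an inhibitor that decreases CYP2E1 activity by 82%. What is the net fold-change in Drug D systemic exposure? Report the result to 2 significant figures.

CYP2C9: 0.64 × 3.5 = 2.24
CYP2E1: 0.29 × 0.18 = 0.0522
Other: 0.07 (unchanged)
New clearance relative to baseline: 2.24 + 0.0522 + 0.07 = 2.3622.
Because systemic exposure varies inversely with clearance, the combined effect is 1 / 2.3622 = 0.42.

0.42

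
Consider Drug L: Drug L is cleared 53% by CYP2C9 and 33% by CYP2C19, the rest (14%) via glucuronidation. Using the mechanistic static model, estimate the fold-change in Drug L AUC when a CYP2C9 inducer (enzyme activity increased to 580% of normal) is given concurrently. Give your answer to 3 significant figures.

The CYP2C9 pathway (53% of clearance) is boosted to 5.8× activity: 0.53 × 5.8 = 3.074.
CYP2C19 (33%) and the residual 14% are unaffected.
CL_new/CL_old = 3.074 + 0.33 + 0.14 = 3.544.
AUC is inversely proportional to clearance, so the fold-change is 1 / 3.544 = 0.282.

0.282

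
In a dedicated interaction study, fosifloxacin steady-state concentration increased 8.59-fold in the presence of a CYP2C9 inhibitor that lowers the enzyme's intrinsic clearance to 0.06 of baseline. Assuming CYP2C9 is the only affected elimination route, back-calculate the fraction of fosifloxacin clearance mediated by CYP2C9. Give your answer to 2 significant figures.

Call the CYP2C9 fraction fm. After the interaction, CL_new/CL_old = fm × 0.06 + (1 − fm).
Steady-state concentration ratio = 1 / (new CL fraction), so new CL fraction = 1 / 8.59 = 0.1164.
fm × 0.06 + 1 − fm = 0.1164  ⇒  fm × (0.06 − 1) = −0.8836  ⇒  fm = 0.94.

0.94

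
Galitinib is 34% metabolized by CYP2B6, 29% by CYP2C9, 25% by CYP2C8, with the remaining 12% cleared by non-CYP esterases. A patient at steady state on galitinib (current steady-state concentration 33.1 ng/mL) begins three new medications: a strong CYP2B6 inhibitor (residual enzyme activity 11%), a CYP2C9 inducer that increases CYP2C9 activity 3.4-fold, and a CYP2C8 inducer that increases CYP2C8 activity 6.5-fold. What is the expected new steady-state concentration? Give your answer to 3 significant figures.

The CYP2B6 pathway (34% of clearance) falls to 0.11× activity: 0.34 × 0.11 = 0.0374.
The CYP2C9 pathway (29% of clearance) increases to 3.4× activity: 0.29 × 3.4 = 0.986.
The CYP2C8 pathway (25% of clearance) increases to 6.5× activity: 0.25 × 6.5 = 1.625.
The remaining 12% of clearance is unaffected.
CL_new/CL_old = 0.0374 + 0.986 + 1.625 + 0.12 = 2.7684.
New steady-state concentration = 33.1 / 2.7684 = 12.0 ng/mL (concentration scales inversely with clearance).

12.0 ng/mL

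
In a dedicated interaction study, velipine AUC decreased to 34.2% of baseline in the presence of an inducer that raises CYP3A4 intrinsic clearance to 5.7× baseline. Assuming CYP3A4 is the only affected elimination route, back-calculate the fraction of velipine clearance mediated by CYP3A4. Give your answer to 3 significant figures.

0.409

CL'/CL = 1 / 0.342 = 2.924
5.7·fm + (1 − fm) = 2.924
fm = (2.924 − 1) / (5.7 − 1) = 0.409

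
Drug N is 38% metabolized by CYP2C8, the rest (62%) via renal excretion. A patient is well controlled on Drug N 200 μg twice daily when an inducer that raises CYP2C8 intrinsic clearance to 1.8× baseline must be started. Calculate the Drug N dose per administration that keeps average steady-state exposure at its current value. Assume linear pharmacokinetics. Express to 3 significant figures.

The CYP2C8 pathway (38% of clearance) increases to 1.8× activity: 0.38 × 1.8 = 0.684.
The remaining 62% of clearance is unaffected.
New clearance relative to baseline: 0.684 + 0.62 = 1.304.
Exposure is unchanged when dose changes in proportion to clearance. New dose = 200 μg × 1.304 = 261 μg.

261 μg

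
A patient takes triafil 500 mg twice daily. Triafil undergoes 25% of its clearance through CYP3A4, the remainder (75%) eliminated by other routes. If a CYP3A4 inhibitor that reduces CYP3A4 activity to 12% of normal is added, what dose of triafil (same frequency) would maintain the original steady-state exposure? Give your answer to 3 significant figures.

CYP3A4: 0.25 × 0.12 = 0.03
Other: 0.75 (unchanged)
Relative clearance = 0.03 + 0.75 = 0.78.
Css,avg = (dose rate)/CL, so holding Css fixed requires dose ∝ CL: 500 × 0.78 = 390 mg.

390 mg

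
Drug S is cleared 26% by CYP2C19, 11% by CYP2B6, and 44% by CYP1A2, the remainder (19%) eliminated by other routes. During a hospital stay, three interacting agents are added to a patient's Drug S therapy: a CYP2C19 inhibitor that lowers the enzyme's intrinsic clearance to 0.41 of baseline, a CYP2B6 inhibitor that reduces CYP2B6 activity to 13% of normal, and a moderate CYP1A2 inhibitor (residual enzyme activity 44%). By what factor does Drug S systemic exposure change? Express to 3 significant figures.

1.98

The CYP2C19 pathway (26% of clearance) is reduced to 0.41× activity: 0.26 × 0.41 = 0.1066.
The CYP2B6 pathway (11% of clearance) is reduced to 0.13× activity: 0.11 × 0.13 = 0.0143.
The CYP1A2 pathway (44% of clearance) falls to 0.44× activity: 0.44 × 0.44 = 0.1936.
Non-CYP routes (19%) are unchanged.
CL_new/CL_old = 0.1066 + 0.0143 + 0.1936 + 0.19 = 0.5045.
Net systemic exposure ratio = 1 / 0.5045 = 1.98.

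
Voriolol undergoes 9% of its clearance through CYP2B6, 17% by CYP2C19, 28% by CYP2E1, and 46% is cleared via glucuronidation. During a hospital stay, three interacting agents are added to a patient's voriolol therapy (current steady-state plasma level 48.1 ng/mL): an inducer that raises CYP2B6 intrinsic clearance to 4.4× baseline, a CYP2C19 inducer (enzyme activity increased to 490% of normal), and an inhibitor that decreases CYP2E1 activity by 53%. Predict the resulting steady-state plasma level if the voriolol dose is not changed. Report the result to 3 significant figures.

26.4 ng/mL

The CYP2B6 pathway (9% of clearance) is boosted to 4.4× activity: 0.09 × 4.4 = 0.396.
The CYP2C19 pathway (17% of clearance) rises to 4.9× activity: 0.17 × 4.9 = 0.833.
The CYP2E1 pathway (28% of clearance) falls to 0.47× activity: 0.28 × 0.47 = 0.1316.
The remaining 46% of clearance is unaffected.
Relative clearance = 0.396 + 0.833 + 0.1316 + 0.46 = 1.8206.
Steady-state plasma level ∝ 1/CL: new value = 48.1 / 1.8206 = 26.4 ng/mL.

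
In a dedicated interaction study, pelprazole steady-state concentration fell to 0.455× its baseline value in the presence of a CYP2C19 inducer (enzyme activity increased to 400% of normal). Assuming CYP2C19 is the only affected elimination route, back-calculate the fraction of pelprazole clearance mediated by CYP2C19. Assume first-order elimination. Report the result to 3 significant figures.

Write x for the fraction cleared via CYP2C19. The observed steady-state concentration change means clearance rose to 1/0.455 = 2.198 of baseline.
Only the CYP2C19 route changed, so 2.198 = x·4 + (1 − x), giving x = 0.399.

0.399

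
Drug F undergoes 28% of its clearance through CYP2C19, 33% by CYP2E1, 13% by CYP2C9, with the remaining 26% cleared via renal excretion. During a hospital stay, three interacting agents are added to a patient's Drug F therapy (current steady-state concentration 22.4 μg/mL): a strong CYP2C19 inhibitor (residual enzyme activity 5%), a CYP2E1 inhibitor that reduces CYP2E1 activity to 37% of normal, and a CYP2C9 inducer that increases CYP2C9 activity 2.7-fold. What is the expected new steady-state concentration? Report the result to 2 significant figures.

30 μg/mL

The CYP2C19 pathway (28% of clearance) is reduced to 0.05× activity: 0.28 × 0.05 = 0.014.
The CYP2E1 pathway (33% of clearance) falls to 0.37× activity: 0.33 × 0.37 = 0.1221.
The CYP2C9 pathway (13% of clearance) rises to 2.7× activity: 0.13 × 2.7 = 0.351.
The remaining 26% of clearance is unaffected.
New clearance relative to baseline: 0.014 + 0.1221 + 0.351 + 0.26 = 0.7471.
New steady-state concentration = 22.4 / 0.7471 = 30 μg/mL (concentration scales inversely with clearance).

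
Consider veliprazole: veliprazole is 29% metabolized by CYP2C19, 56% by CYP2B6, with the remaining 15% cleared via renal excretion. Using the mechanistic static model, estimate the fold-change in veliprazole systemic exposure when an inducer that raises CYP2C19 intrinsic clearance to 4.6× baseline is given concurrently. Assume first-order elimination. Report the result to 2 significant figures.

The CYP2C19 pathway (29% of clearance) rises to 4.6× activity: 0.29 × 4.6 = 1.334.
CYP2B6 (56%) and the residual 15% are unaffected.
CL_new/CL_old = 1.334 + 0.56 + 0.15 = 2.044.
Systemic exposure is inversely proportional to clearance, so the fold-change is 1 / 2.044 = 0.49.

0.49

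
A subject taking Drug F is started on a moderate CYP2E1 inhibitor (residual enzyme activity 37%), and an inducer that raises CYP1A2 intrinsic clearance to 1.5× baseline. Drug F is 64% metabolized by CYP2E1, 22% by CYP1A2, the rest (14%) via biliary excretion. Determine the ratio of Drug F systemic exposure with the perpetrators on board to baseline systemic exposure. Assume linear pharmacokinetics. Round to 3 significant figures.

The CYP2E1 pathway (64% of clearance) falls to 0.37× activity: 0.64 × 0.37 = 0.2368.
The CYP1A2 pathway (22% of clearance) increases to 1.5× activity: 0.22 × 1.5 = 0.33.
The remaining 14% of clearance is unaffected.
CL_new/CL_old = 0.2368 + 0.33 + 0.14 = 0.7068.
Systemic exposure ∝ 1/CL: fold-change = 1 / 0.7068 = 1.41.

1.41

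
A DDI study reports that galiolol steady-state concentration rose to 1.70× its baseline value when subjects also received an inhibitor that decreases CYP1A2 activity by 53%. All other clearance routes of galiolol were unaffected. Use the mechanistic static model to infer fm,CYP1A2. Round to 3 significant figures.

Call the CYP1A2 fraction fm. After the interaction, CL_new/CL_old = fm × 0.47 + (1 − fm).
Steady-state concentration ratio = 1 / (new CL fraction), so new CL fraction = 1 / 1.70 = 0.5882.
fm × 0.47 + 1 − fm = 0.5882  ⇒  fm × (0.47 − 1) = −0.4118  ⇒  fm = 0.777.

0.777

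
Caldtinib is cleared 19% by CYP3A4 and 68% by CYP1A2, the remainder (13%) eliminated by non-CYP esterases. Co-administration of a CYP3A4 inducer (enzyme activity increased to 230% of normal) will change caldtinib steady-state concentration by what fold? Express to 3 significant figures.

The CYP3A4 pathway (19% of clearance) rises to 2.3× activity: 0.19 × 2.3 = 0.437.
CYP1A2 (68%) and the residual 13% are unaffected.
CL_new/CL_old = 0.437 + 0.68 + 0.13 = 1.247.
Since steady-state concentration ∝ 1/CL, the ratio is 1 / 1.247 = 0.802.

0.802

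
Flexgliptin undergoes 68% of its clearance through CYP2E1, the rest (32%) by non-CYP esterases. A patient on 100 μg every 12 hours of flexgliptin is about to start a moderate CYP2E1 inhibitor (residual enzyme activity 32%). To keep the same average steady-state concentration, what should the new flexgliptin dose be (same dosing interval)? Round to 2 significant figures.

CYP2E1: 0.68 × 0.32 = 0.2176
Other: 0.32 (unchanged)
New clearance relative to baseline: 0.2176 + 0.32 = 0.5376.
Css,avg = (dose rate)/CL, so holding Css fixed requires dose ∝ CL: 100 × 0.5376 = 54 μg.

54 μg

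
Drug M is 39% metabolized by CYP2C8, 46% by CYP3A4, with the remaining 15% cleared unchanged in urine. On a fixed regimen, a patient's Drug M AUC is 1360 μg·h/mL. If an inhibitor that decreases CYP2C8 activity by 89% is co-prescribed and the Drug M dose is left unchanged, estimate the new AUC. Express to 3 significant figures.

2.08 × 10³ μg·h/mL

The CYP2C8 pathway (39% of clearance) falls to 0.11× activity: 0.39 × 0.11 = 0.0429.
CYP3A4 (46%) and the residual 15% are unaffected.
CL_new/CL_old = 0.0429 + 0.46 + 0.15 = 0.6529.
New AUC = baseline ÷ relative clearance = 1360 / 0.6529 = 2.08 × 10³ μg·h/mL.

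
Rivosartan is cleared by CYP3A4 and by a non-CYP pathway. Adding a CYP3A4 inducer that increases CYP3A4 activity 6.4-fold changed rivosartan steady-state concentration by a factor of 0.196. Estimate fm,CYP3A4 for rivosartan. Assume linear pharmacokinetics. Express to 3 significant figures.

Let fm be the CYP3A4 fraction. New clearance relative to baseline = fm × 6.4 + (1 − fm).
Steady-state concentration ratio = 1 / (new CL fraction), so new CL fraction = 1 / 0.196 = 5.102.
fm × 6.4 + 1 − fm = 5.102  ⇒  fm × (6.4 − 1) = 4.102  ⇒  fm = 0.760.

0.760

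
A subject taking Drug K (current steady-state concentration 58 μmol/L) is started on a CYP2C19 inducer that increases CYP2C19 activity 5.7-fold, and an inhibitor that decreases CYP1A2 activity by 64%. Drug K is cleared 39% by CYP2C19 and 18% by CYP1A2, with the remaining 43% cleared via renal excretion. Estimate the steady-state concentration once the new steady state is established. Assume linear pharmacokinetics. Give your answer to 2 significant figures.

The CYP2C19 pathway (39% of clearance) increases to 5.7× activity: 0.39 × 5.7 = 2.223.
The CYP1A2 pathway (18% of clearance) drops to 0.36× activity: 0.18 × 0.36 = 0.0648.
Non-CYP routes (43%) are unchanged.
Relative clearance = 2.223 + 0.0648 + 0.43 = 2.7178.
Dividing the baseline by the relative clearance: 58 / 2.7178 = 21 μmol/L.

21 μmol/L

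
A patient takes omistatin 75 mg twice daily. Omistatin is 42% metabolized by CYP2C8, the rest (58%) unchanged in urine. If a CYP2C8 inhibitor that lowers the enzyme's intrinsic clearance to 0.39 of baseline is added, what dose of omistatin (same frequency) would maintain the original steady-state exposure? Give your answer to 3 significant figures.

55.8 mg

CYP2C8: 0.42 × 0.39 = 0.1638
Other: 0.58 (unchanged)
CL_new/CL_old = 0.1638 + 0.58 = 0.7438.
Exposure is unchanged when dose changes in proportion to clearance. New dose = 75 mg × 0.7438 = 55.8 mg.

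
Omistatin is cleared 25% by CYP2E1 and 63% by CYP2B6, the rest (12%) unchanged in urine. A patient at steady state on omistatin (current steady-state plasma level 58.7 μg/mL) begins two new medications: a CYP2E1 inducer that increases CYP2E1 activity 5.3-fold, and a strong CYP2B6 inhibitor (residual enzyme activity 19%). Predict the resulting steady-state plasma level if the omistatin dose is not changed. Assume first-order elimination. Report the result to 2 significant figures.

38 μg/mL

CYP2E1: 0.25 × 5.3 = 1.325
CYP2B6: 0.63 × 0.19 = 0.1197
Other: 0.12 (unchanged)
Relative clearance = 1.325 + 0.1197 + 0.12 = 1.5647.
Dividing the baseline by the relative clearance: 58.7 / 1.5647 = 38 μg/mL.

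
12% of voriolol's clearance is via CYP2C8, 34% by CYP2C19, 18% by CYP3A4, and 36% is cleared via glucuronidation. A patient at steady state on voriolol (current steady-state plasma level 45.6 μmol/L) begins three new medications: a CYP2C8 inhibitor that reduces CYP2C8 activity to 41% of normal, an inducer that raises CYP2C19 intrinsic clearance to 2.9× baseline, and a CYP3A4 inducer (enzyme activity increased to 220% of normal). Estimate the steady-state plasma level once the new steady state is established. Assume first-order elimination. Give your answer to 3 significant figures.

25.5 μmol/L

The CYP2C8 pathway (12% of clearance) drops to 0.41× activity: 0.12 × 0.41 = 0.0492.
The CYP2C19 pathway (34% of clearance) increases to 2.9× activity: 0.34 × 2.9 = 0.986.
The CYP3A4 pathway (18% of clearance) increases to 2.2× activity: 0.18 × 2.2 = 0.396.
Non-CYP routes (36%) are unchanged.
Relative clearance = 0.0492 + 0.986 + 0.396 + 0.36 = 1.7912.
Dividing the baseline by the relative clearance: 45.6 / 1.7912 = 25.5 μmol/L.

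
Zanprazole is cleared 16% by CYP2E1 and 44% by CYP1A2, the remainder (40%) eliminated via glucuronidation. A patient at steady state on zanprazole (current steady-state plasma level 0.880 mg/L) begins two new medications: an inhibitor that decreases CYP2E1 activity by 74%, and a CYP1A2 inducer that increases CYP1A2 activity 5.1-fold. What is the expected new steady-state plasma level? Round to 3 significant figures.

The CYP2E1 pathway (16% of clearance) falls to 0.26× activity: 0.16 × 0.26 = 0.0416.
The CYP1A2 pathway (44% of clearance) is boosted to 5.1× activity: 0.44 × 5.1 = 2.244.
The remaining 40% of clearance is unaffected.
Relative clearance = 0.0416 + 2.244 + 0.4 = 2.6856.
Dividing the baseline by the relative clearance: 0.880 / 2.6856 = 0.328 mg/L.

0.328 mg/L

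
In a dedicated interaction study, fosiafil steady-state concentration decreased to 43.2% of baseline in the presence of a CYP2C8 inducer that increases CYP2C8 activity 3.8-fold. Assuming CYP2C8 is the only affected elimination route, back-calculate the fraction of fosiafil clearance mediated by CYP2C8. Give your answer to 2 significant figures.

0.47

Write x for the fraction cleared via CYP2C8. The observed steady-state concentration change means clearance rose to 1/0.432 = 2.315 of baseline.
Only the CYP2C8 route changed, so 2.315 = x·3.8 + (1 − x), giving x = 0.47.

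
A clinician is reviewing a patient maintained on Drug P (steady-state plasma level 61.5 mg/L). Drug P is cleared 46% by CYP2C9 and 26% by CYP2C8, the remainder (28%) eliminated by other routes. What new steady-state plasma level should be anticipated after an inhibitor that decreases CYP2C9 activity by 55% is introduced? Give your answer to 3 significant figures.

82.3 mg/L

The CYP2C9 pathway (46% of clearance) is reduced to 0.45× activity: 0.46 × 0.45 = 0.207.
CYP2C8 (26%) and the residual 28% are unaffected.
New clearance relative to baseline: 0.207 + 0.26 + 0.28 = 0.747.
With dosing unchanged, steady-state plasma level scales as 1/CL: 61.5 / 0.747 = 82.3 mg/L.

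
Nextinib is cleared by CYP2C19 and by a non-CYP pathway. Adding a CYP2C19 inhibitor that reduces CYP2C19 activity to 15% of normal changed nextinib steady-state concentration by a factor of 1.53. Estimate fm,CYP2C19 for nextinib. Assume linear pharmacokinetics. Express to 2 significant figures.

CL'/CL = 1 / 1.53 = 0.6536
0.15·fm + (1 − fm) = 0.6536
fm = (0.6536 − 1) / (0.15 − 1) = 0.41

0.41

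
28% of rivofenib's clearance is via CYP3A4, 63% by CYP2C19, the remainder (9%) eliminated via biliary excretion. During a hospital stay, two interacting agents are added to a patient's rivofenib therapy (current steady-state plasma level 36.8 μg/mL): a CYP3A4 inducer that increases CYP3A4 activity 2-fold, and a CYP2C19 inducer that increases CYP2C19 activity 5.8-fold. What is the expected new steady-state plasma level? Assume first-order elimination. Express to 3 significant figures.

CYP3A4: 0.28 × 2 = 0.56
CYP2C19: 0.63 × 5.8 = 3.654
Other: 0.09 (unchanged)
CL_new/CL_old = 0.56 + 3.654 + 0.09 = 4.304.
New steady-state plasma level = 36.8 / 4.304 = 8.55 μg/mL (concentration scales inversely with clearance).

8.55 μg/mL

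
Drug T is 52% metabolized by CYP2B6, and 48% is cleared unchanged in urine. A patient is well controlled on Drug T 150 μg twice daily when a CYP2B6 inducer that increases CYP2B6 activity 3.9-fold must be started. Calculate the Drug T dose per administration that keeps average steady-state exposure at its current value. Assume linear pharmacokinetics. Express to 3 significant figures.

376 μg

The CYP2B6 pathway (52% of clearance) rises to 3.9× activity: 0.52 × 3.9 = 2.028.
The remaining 48% of clearance is unaffected.
Relative clearance = 2.028 + 0.48 = 2.508.
To maintain the same steady-state level, dose must scale with clearance: new dose = 150 × 2.508 = 376 μg.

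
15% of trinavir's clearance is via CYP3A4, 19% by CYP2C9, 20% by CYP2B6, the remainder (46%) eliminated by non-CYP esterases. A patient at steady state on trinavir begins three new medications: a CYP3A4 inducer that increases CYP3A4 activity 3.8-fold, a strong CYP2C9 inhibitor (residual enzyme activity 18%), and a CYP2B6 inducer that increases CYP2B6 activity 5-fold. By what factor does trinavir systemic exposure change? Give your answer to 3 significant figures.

CYP3A4: 0.15 × 3.8 = 0.57
CYP2C9: 0.19 × 0.18 = 0.0342
CYP2B6: 0.2 × 5 = 1
Other: 0.46 (unchanged)
CL_new/CL_old = 0.57 + 0.0342 + 1 + 0.46 = 2.0642.
Systemic exposure ∝ 1/CL: fold-change = 1 / 2.0642 = 0.484.

0.484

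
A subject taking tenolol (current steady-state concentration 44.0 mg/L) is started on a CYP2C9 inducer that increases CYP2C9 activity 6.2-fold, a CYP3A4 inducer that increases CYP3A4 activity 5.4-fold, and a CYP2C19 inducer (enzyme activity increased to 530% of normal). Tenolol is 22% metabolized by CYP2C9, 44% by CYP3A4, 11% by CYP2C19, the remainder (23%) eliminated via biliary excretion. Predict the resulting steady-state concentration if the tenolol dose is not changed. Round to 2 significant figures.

CYP2C9: 0.22 × 6.2 = 1.364
CYP3A4: 0.44 × 5.4 = 2.376
CYP2C19: 0.11 × 5.3 = 0.583
Other: 0.23 (unchanged)
CL_new/CL_old = 1.364 + 2.376 + 0.583 + 0.23 = 4.553.
Dividing the baseline by the relative clearance: 44.0 / 4.553 = 9.7 mg/L.

9.7 mg/L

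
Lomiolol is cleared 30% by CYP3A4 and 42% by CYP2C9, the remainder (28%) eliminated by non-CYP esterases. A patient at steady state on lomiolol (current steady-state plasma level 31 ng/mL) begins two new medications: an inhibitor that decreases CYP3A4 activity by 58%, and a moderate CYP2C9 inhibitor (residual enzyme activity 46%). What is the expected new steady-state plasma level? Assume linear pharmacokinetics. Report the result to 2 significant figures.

CYP3A4: 0.3 × 0.42 = 0.126
CYP2C9: 0.42 × 0.46 = 0.1932
Other: 0.28 (unchanged)
New clearance relative to baseline: 0.126 + 0.1932 + 0.28 = 0.5992.
Steady-state plasma level ∝ 1/CL: new value = 31 / 0.5992 = 52 ng/mL.

52 ng/mL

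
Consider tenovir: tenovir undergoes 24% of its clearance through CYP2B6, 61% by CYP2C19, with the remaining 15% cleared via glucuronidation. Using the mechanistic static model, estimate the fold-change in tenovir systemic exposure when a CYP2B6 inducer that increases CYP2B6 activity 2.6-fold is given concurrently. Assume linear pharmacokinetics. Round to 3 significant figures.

CYP2B6: 0.24 × 2.6 = 0.624
CYP2C19: 0.61 (unchanged)
Other: 0.15 (unchanged)
CL_new/CL_old = 0.624 + 0.61 + 0.15 = 1.384.
Systemic exposure ratio = CL_old/CL_new = 1 / 1.384 = 0.723.

0.723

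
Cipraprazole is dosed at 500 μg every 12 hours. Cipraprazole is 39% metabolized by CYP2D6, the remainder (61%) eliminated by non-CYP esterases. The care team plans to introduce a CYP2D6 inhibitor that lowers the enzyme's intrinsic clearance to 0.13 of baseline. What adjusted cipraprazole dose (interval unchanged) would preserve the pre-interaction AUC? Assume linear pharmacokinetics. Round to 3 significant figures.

330 μg

The CYP2D6 pathway (39% of clearance) drops to 0.13× activity: 0.39 × 0.13 = 0.0507.
Non-CYP routes (61%) are unchanged.
New clearance relative to baseline: 0.0507 + 0.61 = 0.6607.
To maintain the same steady-state level, dose must scale with clearance: new dose = 500 × 0.6607 = 330 μg.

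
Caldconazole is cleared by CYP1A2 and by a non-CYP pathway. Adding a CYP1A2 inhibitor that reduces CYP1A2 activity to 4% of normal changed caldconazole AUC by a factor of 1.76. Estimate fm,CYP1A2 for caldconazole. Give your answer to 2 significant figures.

Write x for the fraction cleared via CYP1A2. The observed AUC change means clearance fell to 1/1.76 = 0.5682 of baseline.
Setting x·0.04 + (1 − x) = 0.5682 and solving: x = (0.5682 − 1)/(0.04 − 1) = 0.45.

0.45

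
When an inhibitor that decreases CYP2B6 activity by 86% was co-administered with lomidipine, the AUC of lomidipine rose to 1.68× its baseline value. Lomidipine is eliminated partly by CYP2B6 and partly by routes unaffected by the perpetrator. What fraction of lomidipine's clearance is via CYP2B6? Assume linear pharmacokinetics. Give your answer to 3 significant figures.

0.471

Call the CYP2B6 fraction fm. After the interaction, CL_new/CL_old = fm × 0.14 + (1 − fm).
AUC ratio = 1 / (new CL fraction), so new CL fraction = 1 / 1.68 = 0.5952.
fm × 0.14 + 1 − fm = 0.5952  ⇒  fm × (0.14 − 1) = −0.4048  ⇒  fm = 0.471.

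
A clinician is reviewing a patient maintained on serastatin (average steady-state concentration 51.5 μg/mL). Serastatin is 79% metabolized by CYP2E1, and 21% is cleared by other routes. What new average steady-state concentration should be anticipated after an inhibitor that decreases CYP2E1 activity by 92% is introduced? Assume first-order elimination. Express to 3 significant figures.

The CYP2E1 pathway (79% of clearance) drops to 0.08× activity: 0.79 × 0.08 = 0.0632.
The remaining 21% of clearance is unaffected.
New clearance relative to baseline: 0.0632 + 0.21 = 0.2732.
Average steady-state concentration ∝ 1/CL, so new value = 51.5 / 0.2732 = 189 μg/mL.

189 μg/mL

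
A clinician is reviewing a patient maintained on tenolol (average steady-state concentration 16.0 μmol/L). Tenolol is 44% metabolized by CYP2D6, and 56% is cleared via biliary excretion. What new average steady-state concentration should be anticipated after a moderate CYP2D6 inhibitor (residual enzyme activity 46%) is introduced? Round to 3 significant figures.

21.0 μmol/L

The CYP2D6 pathway (44% of clearance) is reduced to 0.46× activity: 0.44 × 0.46 = 0.2024.
The remaining 56% of clearance is unaffected.
Relative clearance = 0.2024 + 0.56 = 0.7624.
Average steady-state concentration ∝ 1/CL, so new value = 16.0 / 0.7624 = 21.0 μmol/L.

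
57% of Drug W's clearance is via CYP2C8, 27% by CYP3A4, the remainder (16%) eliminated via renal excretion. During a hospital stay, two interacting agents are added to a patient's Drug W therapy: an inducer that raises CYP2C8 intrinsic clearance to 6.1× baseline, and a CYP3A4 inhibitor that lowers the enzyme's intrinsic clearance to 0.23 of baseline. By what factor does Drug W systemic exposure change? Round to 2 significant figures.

CYP2C8: 0.57 × 6.1 = 3.477
CYP3A4: 0.27 × 0.23 = 0.0621
Other: 0.16 (unchanged)
New clearance relative to baseline: 3.477 + 0.0621 + 0.16 = 3.6991.
Net systemic exposure ratio = 1 / 3.6991 = 0.27.

0.27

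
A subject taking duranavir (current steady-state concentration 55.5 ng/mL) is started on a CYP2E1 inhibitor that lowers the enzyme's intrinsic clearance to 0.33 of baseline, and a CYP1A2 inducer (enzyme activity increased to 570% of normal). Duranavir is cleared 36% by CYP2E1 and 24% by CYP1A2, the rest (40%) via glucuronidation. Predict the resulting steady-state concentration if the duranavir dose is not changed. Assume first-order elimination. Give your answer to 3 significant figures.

29.4 ng/mL

The CYP2E1 pathway (36% of clearance) drops to 0.33× activity: 0.36 × 0.33 = 0.1188.
The CYP1A2 pathway (24% of clearance) rises to 5.7× activity: 0.24 × 5.7 = 1.368.
The remaining 40% of clearance is unaffected.
New clearance relative to baseline: 0.1188 + 1.368 + 0.4 = 1.8868.
Steady-state concentration ∝ 1/CL: new value = 55.5 / 1.8868 = 29.4 ng/mL.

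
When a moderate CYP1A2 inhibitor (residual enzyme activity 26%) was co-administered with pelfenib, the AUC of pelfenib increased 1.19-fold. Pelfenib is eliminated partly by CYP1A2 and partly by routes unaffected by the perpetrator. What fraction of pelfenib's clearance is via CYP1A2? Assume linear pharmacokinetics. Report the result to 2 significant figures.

0.22

CL'/CL = 1 / 1.19 = 0.8403
0.26·fm + (1 − fm) = 0.8403
fm = (0.8403 − 1) / (0.26 − 1) = 0.22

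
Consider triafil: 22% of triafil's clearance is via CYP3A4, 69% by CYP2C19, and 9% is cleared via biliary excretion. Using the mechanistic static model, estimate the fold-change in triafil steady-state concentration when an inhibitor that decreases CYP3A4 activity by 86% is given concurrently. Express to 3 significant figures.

The CYP3A4 pathway (22% of clearance) falls to 0.14× activity: 0.22 × 0.14 = 0.0308.
CYP2C19 (69%) and the residual 9% are unaffected.
CL_new/CL_old = 0.0308 + 0.69 + 0.09 = 0.8108.
Since steady-state concentration ∝ 1/CL, the ratio is 1 / 0.8108 = 1.23.

1.23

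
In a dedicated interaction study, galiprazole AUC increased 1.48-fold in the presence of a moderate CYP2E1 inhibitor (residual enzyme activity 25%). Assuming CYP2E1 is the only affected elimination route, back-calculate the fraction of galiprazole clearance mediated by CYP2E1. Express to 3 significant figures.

0.432

CL'/CL = 1 / 1.48 = 0.6757
0.25·fm + (1 − fm) = 0.6757
fm = (0.6757 − 1) / (0.25 − 1) = 0.432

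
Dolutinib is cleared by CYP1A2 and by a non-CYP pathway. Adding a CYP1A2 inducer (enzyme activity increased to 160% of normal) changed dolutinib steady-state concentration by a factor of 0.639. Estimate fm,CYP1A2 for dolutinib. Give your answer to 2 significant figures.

CL'/CL = 1 / 0.639 = 1.565
1.6·fm + (1 − fm) = 1.565
fm = (1.565 − 1) / (1.6 − 1) = 0.94

0.94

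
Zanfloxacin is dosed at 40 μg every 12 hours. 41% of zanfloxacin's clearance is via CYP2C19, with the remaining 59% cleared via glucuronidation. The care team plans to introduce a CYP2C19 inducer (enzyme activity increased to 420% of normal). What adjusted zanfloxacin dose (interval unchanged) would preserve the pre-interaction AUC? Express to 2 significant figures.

The CYP2C19 pathway (41% of clearance) is boosted to 4.2× activity: 0.41 × 4.2 = 1.722.
Non-CYP routes (59%) are unchanged.
New clearance relative to baseline: 1.722 + 0.59 = 2.312.
Exposure is unchanged when dose changes in proportion to clearance. New dose = 40 μg × 2.312 = 92 μg.

92 μg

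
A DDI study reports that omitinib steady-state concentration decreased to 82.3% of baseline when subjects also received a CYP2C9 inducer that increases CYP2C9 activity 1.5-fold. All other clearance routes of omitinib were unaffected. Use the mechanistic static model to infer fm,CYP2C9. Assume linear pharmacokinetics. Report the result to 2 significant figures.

0.43

CL'/CL = 1 / 0.823 = 1.215
1.5·fm + (1 − fm) = 1.215
fm = (1.215 − 1) / (1.5 − 1) = 0.43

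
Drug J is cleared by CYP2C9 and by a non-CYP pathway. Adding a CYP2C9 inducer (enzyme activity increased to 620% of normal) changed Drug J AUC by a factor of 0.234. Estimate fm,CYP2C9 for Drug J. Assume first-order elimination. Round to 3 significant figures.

Let x = fm,CYP2C9. Because AUC ∝ 1/CL, relative clearance rose to 1/0.234 = 4.274.
Setting x·6.2 + (1 − x) = 4.274 and solving: x = (4.274 − 1)/(6.2 − 1) = 0.630.

0.630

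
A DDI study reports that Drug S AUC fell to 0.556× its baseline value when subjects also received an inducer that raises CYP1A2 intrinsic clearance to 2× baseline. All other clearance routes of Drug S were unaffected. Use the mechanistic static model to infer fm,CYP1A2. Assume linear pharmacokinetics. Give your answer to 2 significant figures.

0.80

Let x = fm,CYP1A2. Because AUC ∝ 1/CL, relative clearance rose to 1/0.556 = 1.799.
Setting x·2 + (1 − x) = 1.799 and solving: x = (1.799 − 1)/(2 − 1) = 0.80.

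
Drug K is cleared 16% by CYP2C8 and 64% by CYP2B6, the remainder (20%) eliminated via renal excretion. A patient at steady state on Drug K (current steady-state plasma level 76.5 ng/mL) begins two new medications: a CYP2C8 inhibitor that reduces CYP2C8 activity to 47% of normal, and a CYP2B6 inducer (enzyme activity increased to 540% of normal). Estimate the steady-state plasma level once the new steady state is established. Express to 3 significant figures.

The CYP2C8 pathway (16% of clearance) is reduced to 0.47× activity: 0.16 × 0.47 = 0.0752.
The CYP2B6 pathway (64% of clearance) rises to 5.4× activity: 0.64 × 5.4 = 3.456.
The remaining 20% of clearance is unaffected.
Relative clearance = 0.0752 + 3.456 + 0.2 = 3.7312.
New steady-state plasma level = 76.5 / 3.7312 = 20.5 ng/mL (concentration scales inversely with clearance).

20.5 ng/mL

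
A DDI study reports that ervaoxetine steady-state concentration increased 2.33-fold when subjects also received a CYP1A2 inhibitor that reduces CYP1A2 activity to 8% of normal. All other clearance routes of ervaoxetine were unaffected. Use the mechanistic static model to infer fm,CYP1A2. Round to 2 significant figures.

CL'/CL = 1 / 2.33 = 0.4292
0.08·fm + (1 − fm) = 0.4292
fm = (0.4292 − 1) / (0.08 − 1) = 0.62

0.62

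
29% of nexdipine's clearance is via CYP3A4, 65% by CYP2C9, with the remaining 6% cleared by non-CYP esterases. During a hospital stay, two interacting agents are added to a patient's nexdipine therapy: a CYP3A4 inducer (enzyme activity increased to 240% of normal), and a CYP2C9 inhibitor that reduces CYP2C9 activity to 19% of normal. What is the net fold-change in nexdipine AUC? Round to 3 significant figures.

CYP3A4: 0.29 × 2.4 = 0.696
CYP2C9: 0.65 × 0.19 = 0.1235
Other: 0.06 (unchanged)
Relative clearance = 0.696 + 0.1235 + 0.06 = 0.8795.
AUC ∝ 1/CL: fold-change = 1 / 0.8795 = 1.14.

1.14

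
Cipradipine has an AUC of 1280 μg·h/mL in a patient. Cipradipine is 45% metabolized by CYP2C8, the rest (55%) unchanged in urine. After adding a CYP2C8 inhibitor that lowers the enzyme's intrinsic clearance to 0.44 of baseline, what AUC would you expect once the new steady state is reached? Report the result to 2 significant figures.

The CYP2C8 pathway (45% of clearance) drops to 0.44× activity: 0.45 × 0.44 = 0.198.
The remaining 55% of clearance is unaffected.
Relative clearance = 0.198 + 0.55 = 0.748.
New AUC = baseline ÷ relative clearance = 1280 / 0.748 = 1.7 × 10³ μg·h/mL.

1.7 × 10³ μg·h/mL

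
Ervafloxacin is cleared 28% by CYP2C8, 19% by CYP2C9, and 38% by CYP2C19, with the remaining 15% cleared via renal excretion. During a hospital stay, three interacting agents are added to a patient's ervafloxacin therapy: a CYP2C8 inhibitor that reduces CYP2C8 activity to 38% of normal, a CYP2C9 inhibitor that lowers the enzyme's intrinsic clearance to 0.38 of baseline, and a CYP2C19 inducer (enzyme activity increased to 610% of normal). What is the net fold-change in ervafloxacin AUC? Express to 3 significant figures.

The CYP2C8 pathway (28% of clearance) is reduced to 0.38× activity: 0.28 × 0.38 = 0.1064.
The CYP2C9 pathway (19% of clearance) drops to 0.38× activity: 0.19 × 0.38 = 0.0722.
The CYP2C19 pathway (38% of clearance) rises to 6.1× activity: 0.38 × 6.1 = 2.318.
Non-CYP routes (15%) are unchanged.
New clearance relative to baseline: 0.1064 + 0.0722 + 2.318 + 0.15 = 2.6466.
AUC ∝ 1/CL: fold-change = 1 / 2.6466 = 0.378.

0.378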